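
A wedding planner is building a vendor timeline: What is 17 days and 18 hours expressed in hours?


Days: 17
Extra hours: 18
Hours per day: 24
Days to hours: 17 x 24 = 408
Total: 408 + 18 = 426

426


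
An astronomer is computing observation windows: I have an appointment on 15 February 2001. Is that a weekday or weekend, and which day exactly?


Date: 2001-02-15
January 1, 2001 is a Monday
Day of year: 46
Offset from Jan 1: 45 days
45 mod 7 = 3
Result: Thursday

Thursday


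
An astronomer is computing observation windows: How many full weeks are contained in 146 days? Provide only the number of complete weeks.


Total days: 146
Days per week: 7
Division: 146 / 7 = 20 remainder 6
Complete weeks: 20
Remaining days: 6

20


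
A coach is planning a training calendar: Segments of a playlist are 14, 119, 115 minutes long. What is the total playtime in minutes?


Durations: 14, 119, 115
Running sum: 14
+ 119 = 133
+ 115 = 248
Total duration: 248 minutes
That is 4 hours and 8 minutes

248


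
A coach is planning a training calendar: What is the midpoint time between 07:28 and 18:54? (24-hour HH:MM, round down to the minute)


Start time: 07:28 = 448 minutes from midnight
End time: 18:54 = 1134 minutes from midnight
Sum: 448 + 1134 = 1582
Midpoint: 1582 / 2 = 791 minutes
Convert: 791 / 60 = 13 hours, 11 minutes
Result: 13:11

13:11


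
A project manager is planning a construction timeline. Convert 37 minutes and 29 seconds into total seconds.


Minutes: 37
Seconds: 29
Convert minutes to seconds: 37 x 60 = 2220
Add remaining seconds: 2220 + 29 = 2249

2249


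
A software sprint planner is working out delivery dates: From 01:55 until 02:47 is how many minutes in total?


Start time: 01:55 = 115 minutes from midnight
End time: 02:47 = 167 minutes from midnight
Difference: 167 - 115 = 52 minutes
That is 0 hours and 52 minutes

52


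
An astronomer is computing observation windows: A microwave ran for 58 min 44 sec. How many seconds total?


Minutes: 58
Extra seconds: 44
Seconds per minute: 60
Minutes to seconds: 58 x 60 = 3480
Total: 3480 + 44 = 3524

3524


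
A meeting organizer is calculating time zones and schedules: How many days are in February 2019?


Month: February
Year: 2019
2019 is not a leap year
February has 28 days
Total: 28 days

28


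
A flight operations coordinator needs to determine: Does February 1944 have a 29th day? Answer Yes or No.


Year: 1944
Divisible by 4? 1944 / 4 = 486.0 -> Yes
Divisible by 100? 1944 / 100 = 19.44 -> No
Divisible by 4 but not 100, so it IS a leap year

Yes


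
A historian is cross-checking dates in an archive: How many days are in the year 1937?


Year: 1937
Check leap year rules:
Divisible by 4? No
1937 is not a leap year
Days: 365

365


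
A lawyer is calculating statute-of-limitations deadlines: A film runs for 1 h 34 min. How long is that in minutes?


Hours: 1
Minutes: 34
Convert hours to minutes: 1 x 60 = 60
Add remaining minutes: 60 + 34 = 94

94


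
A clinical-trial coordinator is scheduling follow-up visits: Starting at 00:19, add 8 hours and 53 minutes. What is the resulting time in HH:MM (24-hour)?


Start time: 00:19
Adding: 8 hours 53 minutes
Minutes: 19 + 53 = 72
Minute overflow: 72 >= 60, so carry 1 hour, minutes = 12
Hours: 0 + 8 + 1 = 9
Result: 09:12

09:12


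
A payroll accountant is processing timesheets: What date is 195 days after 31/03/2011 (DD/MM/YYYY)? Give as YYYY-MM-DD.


Start: 2011-03-31
Adding 195 days
Days remaining in March: 0
After March: 195 days still to add
April 2011: 30 days, 165 remaining
May 2011: 31 days, 134 remaining
June 2011: 30 days, 104 remaining
July 2011: 31 days, 73 remaining
Result: 2011-10-12

2011-10-12


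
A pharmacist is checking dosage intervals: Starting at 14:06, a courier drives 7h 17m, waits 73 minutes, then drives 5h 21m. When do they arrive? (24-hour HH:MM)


Depart: 14:06
Leg 1: +437 min -> 21:23
Layover: +73 min -> 22:36
Leg 2: +321 min -> 03:57
Total travel: 831 minutes = 13h 51m
Arrival: 03:57

03:57


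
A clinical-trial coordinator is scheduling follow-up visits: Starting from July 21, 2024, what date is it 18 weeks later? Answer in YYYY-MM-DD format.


Start: 2024-07-21
Weeks to add: 18
Convert to days: 18 x 7 = 126 days
Add 126 days to 2024-07-21
Result: 2024-11-24

2024-11-24


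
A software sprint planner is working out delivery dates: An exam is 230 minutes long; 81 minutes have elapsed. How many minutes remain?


Total budget: 230 minutes
Time used: 81 minutes
Remaining: 230 - 81 = 149 minutes
Percent used: 35.2%
Percent remaining: 64.8%

149


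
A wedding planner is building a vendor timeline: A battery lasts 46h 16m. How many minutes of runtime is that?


Hours: 46
Extra minutes: 16
Minutes per hour: 60
Hours to minutes: 46 x 60 = 2760
Total: 2760 + 16 = 2776

2776


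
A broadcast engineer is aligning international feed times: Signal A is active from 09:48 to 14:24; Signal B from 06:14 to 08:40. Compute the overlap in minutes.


Interval A: [588, 864] minutes from midnight
Interval B: [374, 520] minutes from midnight
Overlap start = max(588, 374) = 588
Overlap end = min(864, 520) = 520
End <= start, so the intervals do not overlap: 0 minutes

0


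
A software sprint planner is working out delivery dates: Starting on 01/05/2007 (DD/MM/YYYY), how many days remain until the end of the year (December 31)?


Start: May 01, 2007
End: December 31, 2007
Days left in May: 30
June: 30
July: 31
August: 31
September: 30
... plus remaining months
Sum of remaining months: 214
Total: 30 + 214 = 244

244


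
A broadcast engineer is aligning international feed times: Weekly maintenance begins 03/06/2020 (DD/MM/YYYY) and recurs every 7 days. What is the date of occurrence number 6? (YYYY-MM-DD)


First occurrence: 2020-06-03 (occurrence 1)
Each occurrence is 7 days after the previous.
Occurrence 6 is 5 weeks after the first.
5 weeks = 35 days
2020-06-03 + 35 days = 2020-07-08

2020-07-08


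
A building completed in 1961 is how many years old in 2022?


Birth year: 1961
Current year: 2022
Age = current year - birth year
Age = 2022 - 1961 = 61

61


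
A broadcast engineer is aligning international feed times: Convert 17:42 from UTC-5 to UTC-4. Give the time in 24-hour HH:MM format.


Local time: 17:42 at UTC-5 (offset -5h)
Target zone: UTC-4 (offset -4h)
Difference: -4 - (-5) = 1 hours
Calculation: 17 + (1) = 18
Result: 18:42

18:42


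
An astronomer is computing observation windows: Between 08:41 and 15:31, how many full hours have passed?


Start: 08:41
End: 15:31
Hour difference: 15 - 8 = 7 hours
Minute difference: 31 - 41 = -10 minutes
Total minutes: 410
Complete hours: 410 / 60 = 6 (remainder 50)

6


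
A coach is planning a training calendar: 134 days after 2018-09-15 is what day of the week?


Start: 2018-09-15 (Saturday)
Step 1 - find target date: add 134 days
  2018-09-15 + 134 days = 2019-01-27
Step 2 - day of week:
  134 mod 7 = 1
  Saturday + 1 days -> Sunday
Result: Sunday (2019-01-27)

Sunday


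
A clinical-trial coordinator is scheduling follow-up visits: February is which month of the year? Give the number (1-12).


Calendar month order:
1. January
2. February <--
3. March
February is month number 2

2


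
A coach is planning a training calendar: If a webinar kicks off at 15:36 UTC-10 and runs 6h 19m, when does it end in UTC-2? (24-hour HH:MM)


Start: 15:36 in UTC-10
Step 1 - add duration:
  minutes: 36 + 19 = 55
  hours: 15 + 6 + 0 = 21
  end in UTC-10: 21:55
Step 2 - convert UTC-10 -> UTC-2:
  offset difference: -2 - (-10) = 8 hours
  21 + (8) = 29 -> mod 24 = 5
Result: 05:55 in UTC-2

05:55


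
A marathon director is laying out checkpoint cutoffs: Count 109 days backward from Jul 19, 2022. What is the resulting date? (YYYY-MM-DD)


Start: 2022-07-19
Subtracting 109 days
Days already passed in July: 19
After going back through July: 90 more days to subtract
June 2022: 30 days, 60 remaining
May 2022: 31 days, 29 remaining
April 2022 has 30 days, need 29
Result: 2022-04-01

2022-04-01


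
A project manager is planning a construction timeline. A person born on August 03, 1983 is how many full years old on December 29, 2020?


Birth: 1983-08-03
Reference: 2020-12-29
Year difference: 2020 - 1983 = 37
Has birthday (08-03) occurred by 12-29? Yes
Age in full years: 37

37


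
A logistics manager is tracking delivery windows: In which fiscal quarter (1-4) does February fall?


Month: February (month 2)
Q1: January-March (months 1-3)
Q2: April-June (months 4-6)
Q3: July-September (months 7-9)
Q4: October-December (months 10-12)
Month 2 falls in Q1

1


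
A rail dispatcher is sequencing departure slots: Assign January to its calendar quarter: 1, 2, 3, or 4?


Month: January (month 1)
Q1: January-March (months 1-3)
Q2: April-June (months 4-6)
Q3: July-September (months 7-9)
Q4: October-December (months 10-12)
Month 1 falls in Q1

1


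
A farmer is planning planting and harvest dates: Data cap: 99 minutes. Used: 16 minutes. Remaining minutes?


Total budget: 99 minutes
Time used: 16 minutes
Remaining: 99 - 16 = 83 minutes
Percent used: 16.2%
Percent remaining: 83.8%

83


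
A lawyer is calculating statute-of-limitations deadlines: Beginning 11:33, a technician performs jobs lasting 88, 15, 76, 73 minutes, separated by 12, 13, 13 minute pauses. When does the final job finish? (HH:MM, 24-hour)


Start: 11:33 = 693 min from midnight
  after task 1 (88 min): 13:01
  after break (12 min): 13:13
  after task 2 (15 min): 13:28
  after break (13 min): 13:41
  after task 3 (76 min): 14:57
  after break (13 min): 15:10
  after task 4 (73 min): 16:23
Total elapsed: 290 minutes
End time: 16:23

16:23


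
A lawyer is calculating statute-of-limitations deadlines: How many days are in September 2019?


Month: September
Year: 2019
September is a 30-day month
Total: 30 days

30


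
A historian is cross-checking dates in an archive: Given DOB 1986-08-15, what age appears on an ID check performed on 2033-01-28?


Birth: 1986-08-15
Reference: 2033-01-28
Year difference: 2033 - 1986 = 47
Has birthday (08-15) occurred by 01-28? No
Birthday not yet reached this year -> subtract 1
Age in full years: 46

46


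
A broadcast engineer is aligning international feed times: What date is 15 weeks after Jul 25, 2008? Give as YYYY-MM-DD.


Start: 2008-07-25
Weeks to add: 15
Convert to days: 15 x 7 = 105 days
Add 105 days to 2008-07-25
Result: 2008-11-07

2008-11-07


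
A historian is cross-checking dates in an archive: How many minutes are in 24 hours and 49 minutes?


Hours: 24
Extra minutes: 49
Minutes per hour: 60
Hours to minutes: 24 x 60 = 1440
Total: 1440 + 49 = 1489

1489


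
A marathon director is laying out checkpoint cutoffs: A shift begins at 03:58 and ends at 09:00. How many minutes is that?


Start time: 03:58 = 238 minutes from midnight
End time: 09:00 = 540 minutes from midnight
Difference: 540 - 238 = 302 minutes
That is 5 hours and 2 minutes

302


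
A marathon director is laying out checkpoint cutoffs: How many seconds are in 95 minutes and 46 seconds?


Minutes: 95
Seconds: 46
Convert minutes to seconds: 95 x 60 = 5700
Add remaining seconds: 5700 + 46 = 5746

5746


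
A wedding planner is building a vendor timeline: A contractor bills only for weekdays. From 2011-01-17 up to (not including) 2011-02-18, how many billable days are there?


Start: 2011-01-17 (Monday)
End (exclusive): 2011-02-18 (Friday)
Total calendar days: 32
Full weeks: 32 // 7 = 4 -> 20 weekdays
Remaining 4 days starting on Monday:
  Mon(w), Tue(w), Wed(w), Thu(w) -> 4 weekdays
Total business days: 20 + 4 = 24

24


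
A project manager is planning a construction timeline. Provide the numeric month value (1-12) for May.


Calendar month order:
4. April
5. May <--
6. June
May is month number 5

5


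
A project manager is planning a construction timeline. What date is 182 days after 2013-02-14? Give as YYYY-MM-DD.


Start: 2013-02-14
Adding 182 days
Days remaining in February: 14
After February: 168 days still to add
March 2013: 31 days, 137 remaining
April 2013: 30 days, 107 remaining
May 2013: 31 days, 76 remaining
June 2013: 30 days, 46 remaining
Result: 2013-08-15

2013-08-15


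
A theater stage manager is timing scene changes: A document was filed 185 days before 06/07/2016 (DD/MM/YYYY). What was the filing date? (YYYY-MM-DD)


Start: 2016-07-06
Subtracting 185 days
Days already passed in July: 6
After going back through July: 179 more days to subtract
June 2016: 30 days, 149 remaining
May 2016: 31 days, 118 remaining
April 2016: 30 days, 88 remaining
March 2016: 31 days, 57 remaining
Result: 2016-01-03

2016-01-03


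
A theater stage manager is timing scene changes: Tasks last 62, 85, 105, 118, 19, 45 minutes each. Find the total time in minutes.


Durations: 62, 85, 105, 118, 19, 45
Running sum: 62
+ 85 = 147
+ 105 = 252
+ 118 = 370
+ 19 = 389
+ 45 = 434
Total duration: 434 minutes
That is 7 hours and 14 minutes

434


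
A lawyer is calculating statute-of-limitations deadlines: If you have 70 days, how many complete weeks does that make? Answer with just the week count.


Total days: 70
Days per week: 7
Division: 70 / 7 = 10 remainder 0
Complete weeks: 10
Remaining days: 0

10


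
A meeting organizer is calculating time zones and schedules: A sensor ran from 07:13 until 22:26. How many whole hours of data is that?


Start: 07:13
End: 22:26
Hour difference: 22 - 7 = 15 hours
Minute difference: 26 - 13 = 13 minutes
Total minutes: 913
Complete hours: 913 / 60 = 15 (remainder 13)

15


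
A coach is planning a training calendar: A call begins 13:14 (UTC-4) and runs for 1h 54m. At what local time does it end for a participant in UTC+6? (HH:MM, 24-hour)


Start: 13:14 in UTC-4
Step 1 - add duration:
  minutes: 14 + 54 = 68 (carry 1h)
  hours: 13 + 1 + 1 = 15
  end in UTC-4: 15:08
Step 2 - convert UTC-4 -> UTC+6:
  offset difference: 6 - (-4) = 10 hours
  15 + (10) = 25 -> mod 24 = 1
Result: 01:08 in UTC+6

01:08


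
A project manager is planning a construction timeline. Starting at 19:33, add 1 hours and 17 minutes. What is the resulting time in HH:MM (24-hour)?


Start time: 19:33
Adding: 1 hours 17 minutes
Minutes: 33 + 17 = 50
Hours: 19 + 1 + 0 = 20
Result: 20:50

20:50


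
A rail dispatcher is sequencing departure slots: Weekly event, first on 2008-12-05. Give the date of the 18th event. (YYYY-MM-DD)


First occurrence: 2008-12-05 (occurrence 1)
Each occurrence is 7 days after the previous.
Occurrence 18 is 17 weeks after the first.
17 weeks = 119 days
2008-12-05 + 119 days = 2009-04-03

2009-04-03


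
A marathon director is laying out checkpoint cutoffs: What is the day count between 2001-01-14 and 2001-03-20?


Start date: 2001-01-14
End date: 2001-03-20
Jan 2001: +18 days
Feb 2001: +28 days
Mar 2001: +19 days
Total: 65 days

65


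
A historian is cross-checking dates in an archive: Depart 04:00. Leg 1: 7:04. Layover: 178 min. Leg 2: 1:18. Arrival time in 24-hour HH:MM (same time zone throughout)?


Depart: 04:00
Leg 1: +424 min -> 11:04
Layover: +178 min -> 14:02
Leg 2: +78 min -> 15:20
Total travel: 680 minutes = 11h 20m
Arrival: 15:20

15:20


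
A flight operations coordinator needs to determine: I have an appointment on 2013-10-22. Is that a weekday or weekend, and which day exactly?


Date: 2013-10-22
January 1, 2013 is a Tuesday
Day of year: 295
Offset from Jan 1: 294 days
294 mod 7 = 0
Result: Tuesday

Tuesday


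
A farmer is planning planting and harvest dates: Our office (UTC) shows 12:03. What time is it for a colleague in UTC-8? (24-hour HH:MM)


Local time: 12:03 at UTC (offset 0h)
Target zone: UTC-8 (offset -8h)
Difference: -8 - (0) = -8 hours
Calculation: 12 + (-8) = 4
Result: 04:03

04:03


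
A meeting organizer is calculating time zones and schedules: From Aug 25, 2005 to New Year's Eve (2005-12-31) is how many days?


Start: August 25, 2005
End: December 31, 2005
Days left in August: 6
September: 30
October: 31
November: 30
December: 31
Sum of remaining months: 122
Total: 6 + 122 = 128

128


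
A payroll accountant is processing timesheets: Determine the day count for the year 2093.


Year: 2093
Check leap year rules:
Divisible by 4? No
2093 is not a leap year
Days: 365

365


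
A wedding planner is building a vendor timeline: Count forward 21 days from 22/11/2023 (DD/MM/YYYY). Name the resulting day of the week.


Start: 2023-11-22 (Wednesday)
Step 1 - find target date: add 21 days
  2023-11-22 + 21 days = 2023-12-13
Step 2 - day of week:
  21 mod 7 = 0
  Wednesday + 0 days -> Wednesday
Result: Wednesday (2023-12-13)

Wednesday


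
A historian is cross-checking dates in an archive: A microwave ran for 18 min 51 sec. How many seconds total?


Minutes: 18
Extra seconds: 51
Seconds per minute: 60
Minutes to seconds: 18 x 60 = 1080
Total: 1080 + 51 = 1131

1131


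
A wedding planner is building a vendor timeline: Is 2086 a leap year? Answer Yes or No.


Year: 2086
Divisible by 4? 2086 / 4 = 521.5 -> No
Not divisible by 4, so NOT a leap year

No


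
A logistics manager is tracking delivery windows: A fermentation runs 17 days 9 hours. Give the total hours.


Days: 17
Extra hours: 9
Hours per day: 24
Days to hours: 17 x 24 = 408
Total: 408 + 9 = 417

417


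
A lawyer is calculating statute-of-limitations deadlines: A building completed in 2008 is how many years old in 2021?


Birth year: 2008
Current year: 2021
Age = current year - birth year
Age = 2021 - 2008 = 13

13


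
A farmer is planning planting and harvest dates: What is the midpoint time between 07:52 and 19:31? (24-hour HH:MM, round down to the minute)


Start time: 07:52 = 472 minutes from midnight
End time: 19:31 = 1171 minutes from midnight
Sum: 472 + 1171 = 1643
Midpoint: 1643 / 2 = 821 minutes
Convert: 821 / 60 = 13 hours, 41 minutes
Result: 13:41

13:41


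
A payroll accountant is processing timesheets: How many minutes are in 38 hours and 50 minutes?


Hours: 38
Minutes: 50
Convert hours to minutes: 38 x 60 = 2280
Add remaining minutes: 2280 + 50 = 2330

2330


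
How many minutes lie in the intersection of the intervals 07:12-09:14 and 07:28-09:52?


Interval A: [432, 554] minutes from midnight
Interval B: [448, 592] minutes from midnight
Overlap start = max(432, 448) = 448
Overlap end = min(554, 592) = 554
Overlap = 554 - 448 = 106 minutes

106


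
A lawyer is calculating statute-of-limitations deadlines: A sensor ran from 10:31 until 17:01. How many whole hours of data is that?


Start: 10:31
End: 17:01
Hour difference: 17 - 10 = 7 hours
Minute difference: 1 - 31 = -30 minutes
Total minutes: 390
Complete hours: 390 / 60 = 6 (remainder 30)

6


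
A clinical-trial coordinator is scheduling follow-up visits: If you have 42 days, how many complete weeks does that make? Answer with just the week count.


Total days: 42
Days per week: 7
Division: 42 / 7 = 6 remainder 0
Complete weeks: 6
Remaining days: 0

6


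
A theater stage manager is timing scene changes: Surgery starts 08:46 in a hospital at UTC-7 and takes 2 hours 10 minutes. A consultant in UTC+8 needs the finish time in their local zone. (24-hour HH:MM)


Start: 08:46 in UTC-7
Step 1 - add duration:
  minutes: 46 + 10 = 56
  hours: 8 + 2 + 0 = 10
  end in UTC-7: 10:56
Step 2 - convert UTC-7 -> UTC+8:
  offset difference: 8 - (-7) = 15 hours
  10 + (15) = 25 -> mod 24 = 1
Result: 01:56 in UTC+8

01:56


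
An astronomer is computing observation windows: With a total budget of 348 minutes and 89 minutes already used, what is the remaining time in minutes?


Total budget: 348 minutes
Time used: 89 minutes
Remaining: 348 - 89 = 259 minutes
Percent used: 25.6%
Percent remaining: 74.4%

259


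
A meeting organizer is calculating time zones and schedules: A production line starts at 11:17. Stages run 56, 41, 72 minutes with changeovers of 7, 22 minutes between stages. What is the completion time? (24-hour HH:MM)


Start: 11:17 = 677 min from midnight
  after task 1 (56 min): 12:13
  after break (7 min): 12:20
  after task 2 (41 min): 13:01
  after break (22 min): 13:23
  after task 3 (72 min): 14:35
Total elapsed: 198 minutes
End time: 14:35

14:35


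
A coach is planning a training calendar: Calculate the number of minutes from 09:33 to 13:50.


Start time: 09:33 = 573 minutes from midnight
End time: 13:50 = 830 minutes from midnight
Difference: 830 - 573 = 257 minutes
That is 4 hours and 17 minutes

257


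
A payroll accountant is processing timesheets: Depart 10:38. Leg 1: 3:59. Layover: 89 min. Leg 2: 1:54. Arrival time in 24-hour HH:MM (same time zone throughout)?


Depart: 10:38
Leg 1: +239 min -> 14:37
Layover: +89 min -> 16:06
Leg 2: +114 min -> 18:00
Total travel: 442 minutes = 7h 22m
Arrival: 18:00

18:00


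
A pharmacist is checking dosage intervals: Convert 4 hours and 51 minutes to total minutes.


Hours: 4
Minutes: 51
Convert hours to minutes: 4 x 60 = 240
Add remaining minutes: 240 + 51 = 291

291


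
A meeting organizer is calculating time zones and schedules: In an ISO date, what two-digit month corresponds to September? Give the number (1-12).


Calendar month order:
8. August
9. September <--
10. October
September is month number 9

9


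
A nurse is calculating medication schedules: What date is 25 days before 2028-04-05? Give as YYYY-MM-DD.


Start: 2028-04-05
Subtracting 25 days
Days already passed in April: 5
After going back through April: 20 more days to subtract
March 2028 has 31 days, need 20
Result: 2028-03-11

2028-03-11


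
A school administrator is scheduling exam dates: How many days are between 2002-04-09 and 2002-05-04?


Start date: 2002-04-09
End date: 2002-05-04
Apr 2002: +22 days
May 2002: +3 days
Total: 25 days

25


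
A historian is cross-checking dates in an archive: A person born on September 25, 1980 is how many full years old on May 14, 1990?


Birth: 1980-09-25
Reference: 1990-05-14
Year difference: 1990 - 1980 = 10
Has birthday (09-25) occurred by 05-14? No
Birthday not yet reached this year -> subtract 1
Age in full years: 9

9


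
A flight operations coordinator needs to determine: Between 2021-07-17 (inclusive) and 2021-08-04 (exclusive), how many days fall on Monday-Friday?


Start: 2021-07-17 (Saturday)
End (exclusive): 2021-08-04 (Wednesday)
Total calendar days: 18
Full weeks: 18 // 7 = 2 -> 10 weekdays
Remaining 4 days starting on Saturday:
  Sat(-), Sun(-), Mon(w), Tue(w) -> 2 weekdays
Total business days: 10 + 2 = 12

12


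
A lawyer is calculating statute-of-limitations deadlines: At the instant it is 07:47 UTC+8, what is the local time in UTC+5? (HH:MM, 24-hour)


Local time: 07:47 at UTC+8 (offset 8h)
Target zone: UTC+5 (offset 5h)
Difference: 5 - (8) = -3 hours
Calculation: 7 + (-3) = 4
Result: 04:47

04:47


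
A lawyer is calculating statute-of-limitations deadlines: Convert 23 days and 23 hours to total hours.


Days: 23
Extra hours: 23
Hours per day: 24
Days to hours: 23 x 24 = 552
Total: 552 + 23 = 575

575


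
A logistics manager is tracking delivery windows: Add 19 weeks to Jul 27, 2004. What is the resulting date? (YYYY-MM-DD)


Start: 2004-07-27
Weeks to add: 19
Convert to days: 19 x 7 = 133 days
Add 133 days to 2004-07-27
Result: 2004-12-07

2004-12-07


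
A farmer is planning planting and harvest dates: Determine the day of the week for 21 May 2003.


Date: 2003-05-21
January 1, 2003 is a Wednesday
Day of year: 141
Offset from Jan 1: 140 days
140 mod 7 = 0
Result: Wednesday

Wednesday


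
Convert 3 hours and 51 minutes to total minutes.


Hours: 3
Extra minutes: 51
Minutes per hour: 60
Hours to minutes: 3 x 60 = 180
Total: 180 + 51 = 231

231


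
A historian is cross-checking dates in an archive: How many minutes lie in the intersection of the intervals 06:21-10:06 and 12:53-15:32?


Interval A: [381, 606] minutes from midnight
Interval B: [773, 932] minutes from midnight
Overlap start = max(381, 773) = 773
Overlap end = min(606, 932) = 606
End <= start, so the intervals do not overlap: 0 minutes

0


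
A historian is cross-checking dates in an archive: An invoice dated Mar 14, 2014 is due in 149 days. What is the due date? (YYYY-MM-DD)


Start: 2014-03-14
Adding 149 days
Days remaining in March: 17
After March: 132 days still to add
April 2014: 30 days, 102 remaining
May 2014: 31 days, 71 remaining
June 2014: 30 days, 41 remaining
July 2014: 31 days, 10 remaining
Result: 2014-08-10

2014-08-10


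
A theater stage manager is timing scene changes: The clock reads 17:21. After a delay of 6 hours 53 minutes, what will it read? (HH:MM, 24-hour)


Start time: 17:21
Adding: 6 hours 53 minutes
Minutes: 21 + 53 = 74
Minute overflow: 74 >= 60, so carry 1 hour, minutes = 14
Hours: 17 + 6 + 1 = 24
Hour wraparound: 24 mod 24 = 0
Result: 00:14

00:14


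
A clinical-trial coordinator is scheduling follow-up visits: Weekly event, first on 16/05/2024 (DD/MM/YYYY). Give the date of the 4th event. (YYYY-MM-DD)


First occurrence: 2024-05-16 (occurrence 1)
Each occurrence is 7 days after the previous.
Occurrence 4 is 3 weeks after the first.
3 weeks = 21 days
2024-05-16 + 21 days = 2024-06-06

2024-06-06


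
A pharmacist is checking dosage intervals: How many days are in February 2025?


Month: February
Year: 2025
2025 is not a leap year
February has 28 days
Total: 28 days

28


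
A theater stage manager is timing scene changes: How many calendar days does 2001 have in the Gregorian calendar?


Year: 2001
Check leap year rules:
Divisible by 4? No
2001 is not a leap year
Days: 365

365


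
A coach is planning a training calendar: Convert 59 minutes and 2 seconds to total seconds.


Minutes: 59
Extra seconds: 2
Seconds per minute: 60
Minutes to seconds: 59 x 60 = 3540
Total: 3540 + 2 = 3542

3542


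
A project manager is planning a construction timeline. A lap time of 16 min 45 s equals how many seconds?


Minutes: 16
Seconds: 45
Convert minutes to seconds: 16 x 60 = 960
Add remaining seconds: 960 + 45 = 1005

1005


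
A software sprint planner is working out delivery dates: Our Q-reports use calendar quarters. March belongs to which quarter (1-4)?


Month: March (month 3)
Q1: January-March (months 1-3)
Q2: April-June (months 4-6)
Q3: July-September (months 7-9)
Q4: October-December (months 10-12)
Month 3 falls in Q1

1


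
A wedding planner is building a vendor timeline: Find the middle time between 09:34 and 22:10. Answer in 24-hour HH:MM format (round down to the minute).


Start time: 09:34 = 574 minutes from midnight
End time: 22:10 = 1330 minutes from midnight
Sum: 574 + 1330 = 1904
Midpoint: 1904 / 2 = 952 minutes
Convert: 952 / 60 = 15 hours, 52 minutes
Result: 15:52

15:52


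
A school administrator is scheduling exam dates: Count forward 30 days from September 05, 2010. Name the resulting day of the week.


Start: 2010-09-05 (Sunday)
Step 1 - find target date: add 30 days
  2010-09-05 + 30 days = 2010-10-05
Step 2 - day of week:
  30 mod 7 = 2
  Sunday + 2 days -> Tuesday
Result: Tuesday (2010-10-05)

Tuesday


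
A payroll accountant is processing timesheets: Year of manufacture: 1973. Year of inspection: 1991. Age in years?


Birth year: 1973
Current year: 1991
Age = current year - birth year
Age = 1991 - 1973 = 18

18


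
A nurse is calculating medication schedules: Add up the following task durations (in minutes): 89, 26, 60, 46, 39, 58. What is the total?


Durations: 89, 26, 60, 46, 39, 58
Running sum: 89
+ 26 = 115
+ 60 = 175
+ 46 = 221
+ 39 = 260
+ 58 = 318
Total duration: 318 minutes
That is 5 hours and 18 minutes

318


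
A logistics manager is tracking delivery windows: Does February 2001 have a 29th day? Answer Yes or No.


Year: 2001
Divisible by 4? 2001 / 4 = 500.25 -> No
Not divisible by 4, so NOT a leap year

No


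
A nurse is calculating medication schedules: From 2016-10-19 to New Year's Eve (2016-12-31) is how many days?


Start: October 19, 2016
End: December 31, 2016
Days left in October: 12
November: 30
December: 31
Sum of remaining months: 61
Total: 12 + 61 = 73

73


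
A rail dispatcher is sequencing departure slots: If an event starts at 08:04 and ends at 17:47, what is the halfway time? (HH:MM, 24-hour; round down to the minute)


Start time: 08:04 = 484 minutes from midnight
End time: 17:47 = 1067 minutes from midnight
Sum: 484 + 1067 = 1551
Midpoint: 1551 / 2 = 775 minutes
Convert: 775 / 60 = 12 hours, 55 minutes
Result: 12:55

12:55


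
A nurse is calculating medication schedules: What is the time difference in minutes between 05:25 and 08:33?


Start time: 05:25 = 325 minutes from midnight
End time: 08:33 = 513 minutes from midnight
Difference: 513 - 325 = 188 minutes
That is 3 hours and 8 minutes

188


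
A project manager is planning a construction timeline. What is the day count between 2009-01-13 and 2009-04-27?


Start date: 2009-01-13
End date: 2009-04-27
Jan 2009: +19 days
Feb 2009: +28 days
Mar 2009: +31 days
Apr 2009: +26 days
Total: 104 days

104


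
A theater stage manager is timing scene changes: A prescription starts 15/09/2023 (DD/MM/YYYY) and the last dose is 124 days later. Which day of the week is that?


Start: 2023-09-15 (Friday)
Step 1 - find target date: add 124 days
  2023-09-15 + 124 days = 2024-01-17
Step 2 - day of week:
  124 mod 7 = 5
  Friday + 5 days -> Wednesday
Result: Wednesday (2024-01-17)

Wednesday


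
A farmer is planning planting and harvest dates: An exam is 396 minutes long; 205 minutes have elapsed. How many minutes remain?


Total budget: 396 minutes
Time used: 205 minutes
Remaining: 396 - 205 = 191 minutes
Percent used: 51.8%
Percent remaining: 48.2%

191


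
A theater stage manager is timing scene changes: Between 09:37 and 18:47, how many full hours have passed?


Start: 09:37
End: 18:47
Hour difference: 18 - 9 = 9 hours
Minute difference: 47 - 37 = 10 minutes
Total minutes: 550
Complete hours: 550 / 60 = 9 (remainder 10)

9


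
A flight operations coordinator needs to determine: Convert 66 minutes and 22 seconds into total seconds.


Minutes: 66
Seconds: 22
Convert minutes to seconds: 66 x 60 = 3960
Add remaining seconds: 3960 + 22 = 3982

3982


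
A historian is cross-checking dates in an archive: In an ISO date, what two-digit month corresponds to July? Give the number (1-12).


Calendar month order:
6. June
7. July <--
8. August
July is month number 7

7


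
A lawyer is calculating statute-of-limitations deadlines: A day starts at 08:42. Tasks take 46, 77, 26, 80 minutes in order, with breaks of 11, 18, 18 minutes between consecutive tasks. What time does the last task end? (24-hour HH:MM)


Start: 08:42 = 522 min from midnight
  after task 1 (46 min): 09:28
  after break (11 min): 09:39
  after task 2 (77 min): 10:56
  after break (18 min): 11:14
  after task 3 (26 min): 11:40
  after break (18 min): 11:58
  after task 4 (80 min): 13:18
Total elapsed: 276 minutes
End time: 13:18

13:18


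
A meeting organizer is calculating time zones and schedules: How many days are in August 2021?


Month: August
Year: 2021
August is a 31-day month
Total: 31 days

31


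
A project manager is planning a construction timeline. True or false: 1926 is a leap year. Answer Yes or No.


Year: 1926
Divisible by 4? 1926 / 4 = 481.5 -> No
Not divisible by 4, so NOT a leap year

No


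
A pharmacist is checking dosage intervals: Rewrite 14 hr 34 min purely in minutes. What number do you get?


Hours: 14
Extra minutes: 34
Minutes per hour: 60
Hours to minutes: 14 x 60 = 840
Total: 840 + 34 = 874

874


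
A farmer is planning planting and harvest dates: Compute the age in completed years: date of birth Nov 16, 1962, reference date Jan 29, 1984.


Birth: 1962-11-16
Reference: 1984-01-29
Year difference: 1984 - 1962 = 22
Has birthday (11-16) occurred by 01-29? No
Birthday not yet reached this year -> subtract 1
Age in full years: 21

21


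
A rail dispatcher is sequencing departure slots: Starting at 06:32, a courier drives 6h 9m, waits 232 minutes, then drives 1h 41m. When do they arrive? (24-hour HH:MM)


Depart: 06:32
Leg 1: +369 min -> 12:41
Layover: +232 min -> 16:33
Leg 2: +101 min -> 18:14
Total travel: 702 minutes = 11h 42m
Arrival: 18:14

18:14


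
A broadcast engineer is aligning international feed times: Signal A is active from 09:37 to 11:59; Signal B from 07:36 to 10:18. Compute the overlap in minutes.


Interval A: [577, 719] minutes from midnight
Interval B: [456, 618] minutes from midnight
Overlap start = max(577, 456) = 577
Overlap end = min(719, 618) = 618
Overlap = 618 - 577 = 41 minutes

41


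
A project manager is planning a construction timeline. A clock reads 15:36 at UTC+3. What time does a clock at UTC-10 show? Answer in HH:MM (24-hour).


Local time: 15:36 at UTC+3 (offset 3h)
Target zone: UTC-10 (offset -10h)
Difference: -10 - (3) = -13 hours
Calculation: 15 + (-13) = 2
Result: 02:36

02:36


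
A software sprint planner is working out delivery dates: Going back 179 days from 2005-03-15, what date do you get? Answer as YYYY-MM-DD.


Start: 2005-03-15
Subtracting 179 days
Days already passed in March: 15
After going back through March: 164 more days to subtract
February 2005: 28 days, 136 remaining
January 2005: 31 days, 105 remaining
December 2004: 31 days, 74 remaining
November 2004: 30 days, 44 remaining
Result: 2004-09-17

2004-09-17


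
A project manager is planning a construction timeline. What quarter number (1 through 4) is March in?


Month: March (month 3)
Q1: January-March (months 1-3)
Q2: April-June (months 4-6)
Q3: July-September (months 7-9)
Q4: October-December (months 10-12)
Month 3 falls in Q1

1


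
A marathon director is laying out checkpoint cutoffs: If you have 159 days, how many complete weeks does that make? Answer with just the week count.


Total days: 159
Days per week: 7
Division: 159 / 7 = 22 remainder 5
Complete weeks: 22
Remaining days: 5

22


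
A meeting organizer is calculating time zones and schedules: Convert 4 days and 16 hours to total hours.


Days: 4
Extra hours: 16
Hours per day: 24
Days to hours: 4 x 24 = 96
Total: 96 + 16 = 112

112


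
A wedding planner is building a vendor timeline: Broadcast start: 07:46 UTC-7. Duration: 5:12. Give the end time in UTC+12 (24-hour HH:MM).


Start: 07:46 in UTC-7
Step 1 - add duration:
  minutes: 46 + 12 = 58
  hours: 7 + 5 + 0 = 12
  end in UTC-7: 12:58
Step 2 - convert UTC-7 -> UTC+12:
  offset difference: 12 - (-7) = 19 hours
  12 + (19) = 31 -> mod 24 = 7
Result: 07:58 in UTC+12

07:58


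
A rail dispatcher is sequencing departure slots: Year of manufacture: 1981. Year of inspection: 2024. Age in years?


Birth year: 1981
Current year: 2024
Age = current year - birth year
Age = 2024 - 1981 = 43

43


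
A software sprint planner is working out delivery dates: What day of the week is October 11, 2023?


Date: 2023-10-11
January 1, 2023 is a Sunday
Day of year: 284
Offset from Jan 1: 283 days
283 mod 7 = 3
Result: Wednesday

Wednesday


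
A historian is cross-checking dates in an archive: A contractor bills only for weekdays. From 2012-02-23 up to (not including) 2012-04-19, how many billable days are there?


Start: 2012-02-23 (Thursday)
End (exclusive): 2012-04-19 (Thursday)
Total calendar days: 56
Full weeks: 56 // 7 = 8 -> 40 weekdays
Remaining 0 days starting on Thursday:
Total business days: 40 + 0 = 40

40


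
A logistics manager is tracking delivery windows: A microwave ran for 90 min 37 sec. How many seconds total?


Minutes: 90
Extra seconds: 37
Seconds per minute: 60
Minutes to seconds: 90 x 60 = 5400
Total: 5400 + 37 = 5437

5437


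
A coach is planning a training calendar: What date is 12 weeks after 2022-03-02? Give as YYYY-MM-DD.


Start: 2022-03-02
Weeks to add: 12
Convert to days: 12 x 7 = 84 days
Add 84 days to 2022-03-02
Result: 2022-05-25

2022-05-25


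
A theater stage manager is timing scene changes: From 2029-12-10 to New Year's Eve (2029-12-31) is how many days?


Start: December 10, 2029
End: December 31, 2029
Days left in December: 21
Total: 21 days

21


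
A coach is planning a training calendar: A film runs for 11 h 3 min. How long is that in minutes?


Hours: 11
Minutes: 3
Convert hours to minutes: 11 x 60 = 660
Add remaining minutes: 660 + 3 = 663

663


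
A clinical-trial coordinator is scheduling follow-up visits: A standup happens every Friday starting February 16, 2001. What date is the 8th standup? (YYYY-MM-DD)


First occurrence: 2001-02-16 (occurrence 1)
Each occurrence is 7 days after the previous.
Occurrence 8 is 7 weeks after the first.
7 weeks = 49 days
2001-02-16 + 49 days = 2001-04-06

2001-04-06


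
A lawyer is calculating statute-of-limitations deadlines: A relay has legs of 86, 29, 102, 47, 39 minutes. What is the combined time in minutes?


Durations: 86, 29, 102, 47, 39
Running sum: 86
+ 29 = 115
+ 102 = 217
+ 47 = 264
+ 39 = 303
Total duration: 303 minutes
That is 5 hours and 3 minutes

303


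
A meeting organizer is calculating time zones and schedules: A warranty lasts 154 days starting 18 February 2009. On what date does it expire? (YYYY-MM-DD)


Start: 2009-02-18
Adding 154 days
Days remaining in February: 10
After February: 144 days still to add
March 2009: 31 days, 113 remaining
April 2009: 30 days, 83 remaining
May 2009: 31 days, 52 remaining
June 2009: 30 days, 22 remaining
Result: 2009-07-22

2009-07-22


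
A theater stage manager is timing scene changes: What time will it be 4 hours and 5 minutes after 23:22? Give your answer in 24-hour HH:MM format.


Start time: 23:22
Adding: 4 hours 5 minutes
Minutes: 22 + 5 = 27
Hours: 23 + 4 + 0 = 27
Hour wraparound: 27 mod 24 = 3
Result: 03:27

03:27


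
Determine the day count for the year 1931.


Year: 1931
Check leap year rules:
Divisible by 4? No
1931 is not a leap year
Days: 365

365


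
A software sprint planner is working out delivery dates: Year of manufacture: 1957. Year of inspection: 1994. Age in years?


Birth year: 1957
Current year: 1994
Age = current year - birth year
Age = 1994 - 1957 = 37

37


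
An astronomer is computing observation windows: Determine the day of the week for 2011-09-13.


Date: 2011-09-13
January 1, 2011 is a Saturday
Day of year: 256
Offset from Jan 1: 255 days
255 mod 7 = 3
Result: Tuesday

Tuesday


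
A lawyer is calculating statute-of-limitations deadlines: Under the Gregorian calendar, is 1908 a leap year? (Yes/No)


Year: 1908
Divisible by 4? 1908 / 4 = 477.0 -> Yes
Divisible by 100? 1908 / 100 = 19.08 -> No
Divisible by 4 but not 100, so it IS a leap year

Yes


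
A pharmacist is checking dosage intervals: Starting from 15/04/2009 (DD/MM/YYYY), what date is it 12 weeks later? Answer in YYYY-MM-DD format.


Start: 2009-04-15
Weeks to add: 12
Convert to days: 12 x 7 = 84 days
Add 84 days to 2009-04-15
Result: 2009-07-08

2009-07-08


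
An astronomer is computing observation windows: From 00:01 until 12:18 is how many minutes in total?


Start time: 00:01 = 1 minutes from midnight
End time: 12:18 = 738 minutes from midnight
Difference: 738 - 1 = 737 minutes
That is 12 hours and 17 minutes

737


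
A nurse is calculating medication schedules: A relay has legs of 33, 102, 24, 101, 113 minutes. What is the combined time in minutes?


Durations: 33, 102, 24, 101, 113
Running sum: 33
+ 102 = 135
+ 24 = 159
+ 101 = 260
+ 113 = 373
Total duration: 373 minutes
That is 6 hours and 13 minutes

373


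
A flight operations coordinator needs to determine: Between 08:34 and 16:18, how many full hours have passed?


Start: 08:34
End: 16:18
Hour difference: 16 - 8 = 8 hours
Minute difference: 18 - 34 = -16 minutes
Total minutes: 464
Complete hours: 464 / 60 = 7 (remainder 44)

7
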